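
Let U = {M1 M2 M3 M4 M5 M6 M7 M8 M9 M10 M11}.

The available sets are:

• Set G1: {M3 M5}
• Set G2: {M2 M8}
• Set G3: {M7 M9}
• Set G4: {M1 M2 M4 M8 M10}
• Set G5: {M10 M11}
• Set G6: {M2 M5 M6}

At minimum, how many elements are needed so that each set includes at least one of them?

4

Take H = {M2, M3, M7, M11}. Each listed set contains at least one of these, so H is a hitting set of size 4.
The sets G1, G2, G3, G5 are pairwise disjoint, so any hitting set needs a separate element for each — at least 4. Hence 4 is optimal.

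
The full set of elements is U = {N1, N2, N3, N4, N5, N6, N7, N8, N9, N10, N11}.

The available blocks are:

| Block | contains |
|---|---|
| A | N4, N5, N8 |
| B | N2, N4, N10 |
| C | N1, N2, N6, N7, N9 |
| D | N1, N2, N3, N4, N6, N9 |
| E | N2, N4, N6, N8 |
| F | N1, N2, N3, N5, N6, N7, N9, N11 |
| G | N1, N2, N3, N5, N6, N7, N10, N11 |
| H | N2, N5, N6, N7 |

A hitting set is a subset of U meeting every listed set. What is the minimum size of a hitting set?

2

T = {N4, N7} meets every block (each contains at least one member of T), and |T| = 2.
The blocks A, C are pairwise disjoint, so any hitting set needs a separate element for each — at least 2. Hence 2 is optimal.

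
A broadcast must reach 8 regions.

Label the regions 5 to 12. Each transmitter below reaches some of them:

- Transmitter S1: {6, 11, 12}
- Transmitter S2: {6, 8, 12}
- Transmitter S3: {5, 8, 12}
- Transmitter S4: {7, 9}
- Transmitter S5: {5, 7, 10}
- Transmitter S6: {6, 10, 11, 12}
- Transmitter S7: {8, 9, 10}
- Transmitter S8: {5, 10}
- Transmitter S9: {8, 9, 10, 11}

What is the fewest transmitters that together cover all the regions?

S3 and S4 and S6 together: S3 ∪ S4 ∪ S6 = {5, 6, 7, 8, 9, 10, 11, 12} — every region is covered.
No 2 of the 9 transmitters cover everything (all 36 combinations miss at least one region), so 3 is optimal.

3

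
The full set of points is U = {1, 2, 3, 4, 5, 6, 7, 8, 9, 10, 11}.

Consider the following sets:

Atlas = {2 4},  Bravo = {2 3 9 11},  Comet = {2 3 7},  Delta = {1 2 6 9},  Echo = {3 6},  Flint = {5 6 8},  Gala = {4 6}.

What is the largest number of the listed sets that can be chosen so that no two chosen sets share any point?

Bravo, Flint are pairwise disjoint (Bravo={2,3,9,11}; Flint={5,6,8}).
Every remaining set overlaps one of these, and no 3 of the listed sets are pairwise disjoint, so 2 is the maximum.

2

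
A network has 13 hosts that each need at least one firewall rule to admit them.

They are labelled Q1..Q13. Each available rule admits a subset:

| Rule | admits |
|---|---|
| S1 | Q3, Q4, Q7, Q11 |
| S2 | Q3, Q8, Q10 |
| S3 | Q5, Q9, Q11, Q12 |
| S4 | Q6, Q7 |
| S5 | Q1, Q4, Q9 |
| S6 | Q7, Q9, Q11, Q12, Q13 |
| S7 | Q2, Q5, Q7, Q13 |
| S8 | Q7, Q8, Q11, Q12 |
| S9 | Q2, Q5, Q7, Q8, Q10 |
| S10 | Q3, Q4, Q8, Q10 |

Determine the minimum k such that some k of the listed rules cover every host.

Take {S4, S5, S6, S9, S10}. Their union is {Q1, Q2, Q3, Q4, Q5, Q6, Q7, Q8, Q9, Q10, Q11, Q12, Q13}, which is all 13 hosts.
No 4 of the 10 rules cover everything (all 210 combinations miss at least one host), so 5 is optimal.

5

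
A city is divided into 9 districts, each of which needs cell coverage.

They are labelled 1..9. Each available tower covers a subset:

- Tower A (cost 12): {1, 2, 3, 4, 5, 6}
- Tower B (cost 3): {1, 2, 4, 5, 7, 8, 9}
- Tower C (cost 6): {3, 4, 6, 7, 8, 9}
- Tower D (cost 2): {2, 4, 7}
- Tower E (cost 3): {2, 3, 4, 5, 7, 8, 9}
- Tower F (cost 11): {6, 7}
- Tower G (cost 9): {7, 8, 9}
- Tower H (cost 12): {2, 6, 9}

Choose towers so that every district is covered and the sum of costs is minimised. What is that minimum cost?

B, C together cover every district (B ∪ C = {1, 2, 3, 4, 5, 6, 7, 8, 9}); total cost 3 + 6 = 9.
No covering selection has total cost below 9.

9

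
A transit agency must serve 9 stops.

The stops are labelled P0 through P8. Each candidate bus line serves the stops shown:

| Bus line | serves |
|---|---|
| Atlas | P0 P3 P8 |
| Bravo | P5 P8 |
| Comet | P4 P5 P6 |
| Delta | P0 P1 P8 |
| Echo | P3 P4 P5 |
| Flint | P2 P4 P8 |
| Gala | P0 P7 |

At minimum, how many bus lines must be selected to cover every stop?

Atlas and Comet and Delta and Flint and Gala together: Atlas ∪ Comet ∪ Delta ∪ Flint ∪ Gala = {P0, P1, P2, P3, P4, P5, P6, P7, P8} — every stop is covered.
No 4 of the 7 bus lines cover everything (all 35 combinations miss at least one stop), so 5 is optimal.

5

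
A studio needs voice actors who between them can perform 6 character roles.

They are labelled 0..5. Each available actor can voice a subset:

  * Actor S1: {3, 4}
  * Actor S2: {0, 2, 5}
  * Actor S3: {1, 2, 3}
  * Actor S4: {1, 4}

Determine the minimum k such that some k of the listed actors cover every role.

3

S2 and S3 and S4 together: S2 ∪ S3 ∪ S4 = {0, 1, 2, 3, 4, 5} — every role is covered.
Only S2 contains 0, so S2 is forced; the remaining 3 roles need at least 2 more actors (each remaining actor adds at most 2) — so at least 3 actors are needed, and 3 is optimal.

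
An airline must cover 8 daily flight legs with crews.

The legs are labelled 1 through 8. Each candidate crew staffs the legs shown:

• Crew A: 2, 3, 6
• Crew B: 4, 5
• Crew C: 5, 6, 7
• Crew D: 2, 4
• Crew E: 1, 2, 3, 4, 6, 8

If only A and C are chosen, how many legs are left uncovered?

3

Union of A, C = {2, 3, 5, 6, 7}.
Not covered: 1, 4, 8 — 3 legs.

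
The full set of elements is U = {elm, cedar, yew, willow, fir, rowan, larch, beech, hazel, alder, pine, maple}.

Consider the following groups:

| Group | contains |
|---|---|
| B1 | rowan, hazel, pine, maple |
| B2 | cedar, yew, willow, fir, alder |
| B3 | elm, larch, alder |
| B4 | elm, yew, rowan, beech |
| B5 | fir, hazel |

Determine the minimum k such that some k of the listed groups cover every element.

B1, B2, B3, and B4 cover everything between them: the union {elm, cedar, yew, willow, fir, rowan, larch, beech, hazel, alder, pine, maple} is all of U.
Only B3 contains larch, so B3 is forced; the remaining 9 elements need at least 3 more groups (each remaining group adds at most 4) — so at least 4 groups are needed, and 4 is optimal.

4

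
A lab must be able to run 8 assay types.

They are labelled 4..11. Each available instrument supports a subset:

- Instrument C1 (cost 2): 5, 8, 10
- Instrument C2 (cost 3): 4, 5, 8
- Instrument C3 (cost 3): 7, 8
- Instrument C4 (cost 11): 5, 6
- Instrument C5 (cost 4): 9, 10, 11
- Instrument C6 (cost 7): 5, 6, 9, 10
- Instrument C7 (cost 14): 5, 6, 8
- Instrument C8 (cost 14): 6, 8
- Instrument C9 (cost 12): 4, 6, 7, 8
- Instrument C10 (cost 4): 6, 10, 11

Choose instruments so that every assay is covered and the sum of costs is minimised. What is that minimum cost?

C2, C3, C5, C10 together cover every assay (C2 ∪ C3 ∪ C5 ∪ C10 = {4, 5, 6, 7, 8, 9, 10, 11}); total cost 3 + 3 + 4 + 4 = 14.
The greedy pick C1, C5, C2, C3, C10 costs 16; no covering selection beats 14.

14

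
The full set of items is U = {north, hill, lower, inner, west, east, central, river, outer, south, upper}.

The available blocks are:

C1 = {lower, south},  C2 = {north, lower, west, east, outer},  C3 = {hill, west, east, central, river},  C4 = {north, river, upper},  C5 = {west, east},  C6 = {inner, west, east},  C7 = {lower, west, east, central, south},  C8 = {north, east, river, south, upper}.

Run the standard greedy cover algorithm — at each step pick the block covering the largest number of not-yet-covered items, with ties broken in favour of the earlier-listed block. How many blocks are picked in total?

4

Greedy: pick C2 (covers 5 new) → pick C3 (covers 3 new) → pick C8 (covers 2 new) → pick C6 (covers 1 new). Total picks: 4.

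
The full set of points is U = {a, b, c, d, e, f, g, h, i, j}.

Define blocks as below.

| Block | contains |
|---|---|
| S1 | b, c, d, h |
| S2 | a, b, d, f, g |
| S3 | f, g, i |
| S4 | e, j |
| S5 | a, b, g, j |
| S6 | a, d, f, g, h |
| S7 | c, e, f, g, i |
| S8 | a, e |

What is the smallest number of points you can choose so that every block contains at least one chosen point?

Take T = {b, e, g}. Each listed block contains at least one of these, so T is a hitting set of size 3.
The blocks S1, S3, S8 are pairwise disjoint, so any hitting set needs a separate point for each — at least 3. Hence 3 is optimal.

3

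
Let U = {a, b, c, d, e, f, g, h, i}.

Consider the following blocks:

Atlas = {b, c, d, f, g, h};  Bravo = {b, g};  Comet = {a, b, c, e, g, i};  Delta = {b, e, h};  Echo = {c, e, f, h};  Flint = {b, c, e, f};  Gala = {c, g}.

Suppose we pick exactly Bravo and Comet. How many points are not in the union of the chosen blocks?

Union of Bravo, Comet = {a, b, c, e, g, i}.
Not covered: d, f, h — 3 points.

3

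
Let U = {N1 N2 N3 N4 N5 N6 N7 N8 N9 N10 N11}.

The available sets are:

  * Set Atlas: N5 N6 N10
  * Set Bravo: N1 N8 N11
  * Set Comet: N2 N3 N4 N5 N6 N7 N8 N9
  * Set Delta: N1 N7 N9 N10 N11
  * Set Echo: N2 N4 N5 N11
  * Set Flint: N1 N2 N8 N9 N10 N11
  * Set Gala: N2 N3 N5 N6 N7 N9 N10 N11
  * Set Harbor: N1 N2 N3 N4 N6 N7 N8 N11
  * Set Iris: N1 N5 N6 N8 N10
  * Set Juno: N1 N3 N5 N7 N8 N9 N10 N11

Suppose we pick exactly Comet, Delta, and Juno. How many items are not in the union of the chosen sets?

0

Union of Comet, Delta, Juno = {N1, N2, N3, N4, N5, N6, N7, N8, N9, N10, N11} — that's every item, so 0 are uncovered.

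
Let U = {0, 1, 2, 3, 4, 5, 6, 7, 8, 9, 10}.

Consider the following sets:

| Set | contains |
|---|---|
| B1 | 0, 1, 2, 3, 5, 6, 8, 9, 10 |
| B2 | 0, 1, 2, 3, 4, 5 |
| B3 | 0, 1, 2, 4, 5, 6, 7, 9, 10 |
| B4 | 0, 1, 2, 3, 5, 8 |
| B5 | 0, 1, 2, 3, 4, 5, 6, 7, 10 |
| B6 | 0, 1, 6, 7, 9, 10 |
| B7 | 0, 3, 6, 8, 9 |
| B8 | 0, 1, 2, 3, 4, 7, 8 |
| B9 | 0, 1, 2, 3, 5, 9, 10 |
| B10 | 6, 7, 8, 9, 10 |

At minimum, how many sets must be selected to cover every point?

B5 and B7 cover everything between them: the union {0, 1, 2, 3, 4, 5, 6, 7, 8, 9, 10} is all of U.
No single set has all 11 points (the largest, B1, has 9), so 2 is optimal.

2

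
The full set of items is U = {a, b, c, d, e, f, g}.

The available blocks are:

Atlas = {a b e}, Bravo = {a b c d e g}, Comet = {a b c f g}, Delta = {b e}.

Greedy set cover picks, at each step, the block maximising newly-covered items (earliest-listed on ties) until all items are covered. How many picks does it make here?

Greedy: pick Bravo (covers 6 new) → pick Comet (covers 1 new). Total picks: 2.

2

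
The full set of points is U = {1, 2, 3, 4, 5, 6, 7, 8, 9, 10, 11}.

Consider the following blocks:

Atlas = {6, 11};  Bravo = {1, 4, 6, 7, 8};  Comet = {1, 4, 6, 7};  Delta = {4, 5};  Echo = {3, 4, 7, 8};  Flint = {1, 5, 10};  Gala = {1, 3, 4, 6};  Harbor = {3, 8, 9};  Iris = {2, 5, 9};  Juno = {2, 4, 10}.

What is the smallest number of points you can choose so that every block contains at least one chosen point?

H = {1, 4, 6, 9} meets every block (each contains at least one member of H), and |H| = 4.
No choice of 3 points meets every block, so 4 is the minimum.

4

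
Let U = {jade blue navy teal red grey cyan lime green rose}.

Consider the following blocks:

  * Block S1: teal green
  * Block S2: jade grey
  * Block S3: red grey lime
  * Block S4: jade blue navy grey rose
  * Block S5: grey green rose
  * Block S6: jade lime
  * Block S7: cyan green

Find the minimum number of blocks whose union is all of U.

4

S1, S3, S4, and S7 cover everything between them: the union {jade, blue, navy, teal, red, grey, cyan, lime, green, rose} is all of U.
Only S4 contains blue, so S4 is forced; the remaining 5 items need at least 3 more blocks (each remaining block adds at most 2) — so at least 4 blocks are needed, and 4 is optimal.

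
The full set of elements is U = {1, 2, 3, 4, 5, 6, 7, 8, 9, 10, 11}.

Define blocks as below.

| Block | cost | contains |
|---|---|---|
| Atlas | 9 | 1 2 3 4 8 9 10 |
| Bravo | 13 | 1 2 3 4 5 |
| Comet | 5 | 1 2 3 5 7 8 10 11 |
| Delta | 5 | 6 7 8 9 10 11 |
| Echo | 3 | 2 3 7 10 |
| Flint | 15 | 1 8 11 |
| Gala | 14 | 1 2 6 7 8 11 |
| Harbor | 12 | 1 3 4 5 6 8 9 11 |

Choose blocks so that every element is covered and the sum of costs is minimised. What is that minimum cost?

Echo, Harbor together cover every element (Echo ∪ Harbor = {1, 2, 3, 4, 5, 6, 7, 8, 9, 10, 11}); total cost 3 + 12 = 15.
The greedy pick Comet, Delta, Atlas costs 19; no covering selection beats 15.

15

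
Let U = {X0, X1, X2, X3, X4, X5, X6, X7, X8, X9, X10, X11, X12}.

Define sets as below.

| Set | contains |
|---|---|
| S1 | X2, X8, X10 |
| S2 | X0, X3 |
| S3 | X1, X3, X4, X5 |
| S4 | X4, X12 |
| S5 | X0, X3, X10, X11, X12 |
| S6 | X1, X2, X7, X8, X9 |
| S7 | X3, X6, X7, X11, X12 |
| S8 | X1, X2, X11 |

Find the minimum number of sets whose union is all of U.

4

Take {S3, S5, S6, S7}. Their union is {X0, X1, X2, X3, X4, X5, X6, X7, X8, X9, X10, X11, X12}, which is all 13 elements.
Only S3 contains X5, so S3 is forced; the remaining 9 elements need at least 3 more sets (each remaining set adds at most 4) — so at least 4 sets are needed, and 4 is optimal.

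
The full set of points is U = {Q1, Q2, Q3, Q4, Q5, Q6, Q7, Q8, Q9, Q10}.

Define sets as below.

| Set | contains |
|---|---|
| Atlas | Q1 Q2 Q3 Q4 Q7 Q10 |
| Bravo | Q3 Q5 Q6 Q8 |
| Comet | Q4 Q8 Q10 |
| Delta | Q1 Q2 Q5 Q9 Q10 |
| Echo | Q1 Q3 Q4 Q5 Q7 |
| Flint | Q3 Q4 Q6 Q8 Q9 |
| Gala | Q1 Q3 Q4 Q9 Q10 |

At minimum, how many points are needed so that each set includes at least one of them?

2

The 2 points {Q3, Q10} hit every set.
No single point lies in every set, so at least 2 are needed and 2 is optimal.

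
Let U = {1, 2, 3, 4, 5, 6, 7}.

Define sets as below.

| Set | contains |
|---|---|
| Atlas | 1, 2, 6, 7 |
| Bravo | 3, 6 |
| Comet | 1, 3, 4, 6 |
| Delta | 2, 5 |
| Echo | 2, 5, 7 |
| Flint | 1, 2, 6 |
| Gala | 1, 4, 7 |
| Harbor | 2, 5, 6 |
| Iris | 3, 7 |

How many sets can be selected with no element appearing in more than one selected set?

3

Bravo, Delta, Gala are pairwise disjoint (Bravo={3,6}; Delta={2,5}; Gala={1,4,7}).
Every remaining set overlaps one of these, and no 4 of the listed sets are pairwise disjoint, so 3 is the maximum.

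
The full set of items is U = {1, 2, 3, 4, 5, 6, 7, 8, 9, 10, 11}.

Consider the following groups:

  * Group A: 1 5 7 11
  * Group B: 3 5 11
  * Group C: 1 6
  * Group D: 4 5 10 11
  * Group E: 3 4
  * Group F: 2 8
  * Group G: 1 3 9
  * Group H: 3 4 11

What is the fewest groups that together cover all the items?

5

A and C and D and F and G together: A ∪ C ∪ D ∪ F ∪ G = {1, 2, 3, 4, 5, 6, 7, 8, 9, 10, 11} — every item is covered.
Only A contains 7, so A is forced; the remaining 7 items need at least 4 more groups (each remaining group adds at most 2) — so at least 5 groups are needed, and 5 is optimal.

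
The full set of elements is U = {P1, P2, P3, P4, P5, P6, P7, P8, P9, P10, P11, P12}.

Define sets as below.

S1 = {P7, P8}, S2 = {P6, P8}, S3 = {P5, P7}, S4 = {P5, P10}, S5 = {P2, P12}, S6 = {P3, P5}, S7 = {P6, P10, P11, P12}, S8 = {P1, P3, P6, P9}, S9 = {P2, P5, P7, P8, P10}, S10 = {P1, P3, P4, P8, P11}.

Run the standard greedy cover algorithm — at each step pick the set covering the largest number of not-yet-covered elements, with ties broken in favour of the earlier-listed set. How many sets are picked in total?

Greedy: pick S9 (covers 5 new) → pick S8 (covers 4 new) → pick S7 (covers 2 new) → pick S10 (covers 1 new). Total picks: 4.

4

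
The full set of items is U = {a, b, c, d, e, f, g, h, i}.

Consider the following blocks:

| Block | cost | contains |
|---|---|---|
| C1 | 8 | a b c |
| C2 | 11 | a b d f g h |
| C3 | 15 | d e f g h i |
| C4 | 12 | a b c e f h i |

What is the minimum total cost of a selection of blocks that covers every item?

23

C2, C4 together cover every item (C2 ∪ C4 = {a, b, c, d, e, f, g, h, i}); total cost 11 + 12 = 23.
No covering selection has total cost below 23.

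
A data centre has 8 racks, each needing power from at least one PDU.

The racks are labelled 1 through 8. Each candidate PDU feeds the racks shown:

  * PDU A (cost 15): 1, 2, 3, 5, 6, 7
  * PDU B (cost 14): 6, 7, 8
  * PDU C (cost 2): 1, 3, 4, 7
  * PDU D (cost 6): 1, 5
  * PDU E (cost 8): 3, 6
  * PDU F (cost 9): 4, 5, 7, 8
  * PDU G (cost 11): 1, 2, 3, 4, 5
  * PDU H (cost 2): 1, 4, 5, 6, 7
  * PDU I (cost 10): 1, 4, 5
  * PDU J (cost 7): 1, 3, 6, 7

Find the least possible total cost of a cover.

F, G, H together cover every rack (F ∪ G ∪ H = {1, 2, 3, 4, 5, 6, 7, 8}); total cost 9 + 11 + 2 = 22.
The greedy pick H, C, F, G costs 24; no covering selection beats 22.

22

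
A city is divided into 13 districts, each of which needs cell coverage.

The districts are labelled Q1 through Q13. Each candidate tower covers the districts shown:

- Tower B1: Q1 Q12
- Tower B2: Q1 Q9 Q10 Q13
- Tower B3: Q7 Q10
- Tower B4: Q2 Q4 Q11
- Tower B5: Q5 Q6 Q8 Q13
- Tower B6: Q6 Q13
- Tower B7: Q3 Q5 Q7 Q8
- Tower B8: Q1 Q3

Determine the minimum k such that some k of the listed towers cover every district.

5

B1 and B2 and B4 and B5 and B7 together: B1 ∪ B2 ∪ B4 ∪ B5 ∪ B7 = {Q1, Q2, Q3, Q4, Q5, Q6, Q7, Q8, Q9, Q10, Q11, Q12, Q13} — every district is covered.
No 4 of the 8 towers cover everything (all 70 combinations miss at least one district), so 5 is optimal.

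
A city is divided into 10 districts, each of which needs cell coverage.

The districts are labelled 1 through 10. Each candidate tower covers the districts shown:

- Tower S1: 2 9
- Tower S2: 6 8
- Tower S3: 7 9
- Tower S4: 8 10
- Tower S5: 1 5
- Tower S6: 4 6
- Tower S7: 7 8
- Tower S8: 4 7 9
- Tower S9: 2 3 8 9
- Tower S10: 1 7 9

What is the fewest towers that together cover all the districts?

S4 and S5 and S6 and S9 and S10 together: S4 ∪ S5 ∪ S6 ∪ S9 ∪ S10 = {1, 2, 3, 4, 5, 6, 7, 8, 9, 10} — every district is covered.
No 4 of the 10 towers cover everything (all 210 combinations miss at least one district), so 5 is optimal.

5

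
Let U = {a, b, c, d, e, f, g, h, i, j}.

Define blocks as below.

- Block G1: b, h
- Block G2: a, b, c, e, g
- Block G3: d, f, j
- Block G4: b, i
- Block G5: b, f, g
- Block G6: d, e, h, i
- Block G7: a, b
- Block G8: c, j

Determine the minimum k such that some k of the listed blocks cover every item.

3

G2 and G3 and G6 together: G2 ∪ G3 ∪ G6 = {a, b, c, d, e, f, g, h, i, j} — every item is covered.
No 2 of the 8 blocks cover everything (all 28 combinations miss at least one item), so 3 is optimal.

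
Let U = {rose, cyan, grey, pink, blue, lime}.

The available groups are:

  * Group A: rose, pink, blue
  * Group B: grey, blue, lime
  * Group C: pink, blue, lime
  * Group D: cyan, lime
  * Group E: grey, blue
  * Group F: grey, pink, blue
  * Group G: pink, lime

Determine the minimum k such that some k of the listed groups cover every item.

3

A, B, and D cover everything between them: the union {rose, cyan, grey, pink, blue, lime} is all of U.
Only A contains rose, so A is forced; the remaining 3 items need at least 2 more groups (each remaining group adds at most 2) — so at least 3 groups are needed, and 3 is optimal.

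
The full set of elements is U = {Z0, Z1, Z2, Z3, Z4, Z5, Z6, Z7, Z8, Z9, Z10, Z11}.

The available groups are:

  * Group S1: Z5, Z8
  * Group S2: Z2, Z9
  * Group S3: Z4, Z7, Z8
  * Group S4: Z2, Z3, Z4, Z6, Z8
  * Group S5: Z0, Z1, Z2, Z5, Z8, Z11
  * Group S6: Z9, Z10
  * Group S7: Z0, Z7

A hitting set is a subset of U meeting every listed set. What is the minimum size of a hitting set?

Take H = {Z7, Z8, Z9}. Each listed group contains at least one of these, so H is a hitting set of size 3.
The groups S1, S2, S7 are pairwise disjoint, so any hitting set needs a separate element for each — at least 3. Hence 3 is optimal.

3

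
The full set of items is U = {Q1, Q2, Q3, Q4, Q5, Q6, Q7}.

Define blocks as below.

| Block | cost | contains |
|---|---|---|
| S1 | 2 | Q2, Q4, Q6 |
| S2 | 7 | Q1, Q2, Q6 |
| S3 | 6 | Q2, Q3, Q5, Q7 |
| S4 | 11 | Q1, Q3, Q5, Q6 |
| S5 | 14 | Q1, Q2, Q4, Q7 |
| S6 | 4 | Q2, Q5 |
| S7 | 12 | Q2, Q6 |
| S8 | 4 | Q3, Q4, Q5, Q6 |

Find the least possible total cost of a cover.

15

S1, S2, S3 together cover every item (S1 ∪ S2 ∪ S3 = {Q1, Q2, Q3, Q4, Q5, Q6, Q7}); total cost 2 + 7 + 6 = 15.
No covering selection has total cost below 15.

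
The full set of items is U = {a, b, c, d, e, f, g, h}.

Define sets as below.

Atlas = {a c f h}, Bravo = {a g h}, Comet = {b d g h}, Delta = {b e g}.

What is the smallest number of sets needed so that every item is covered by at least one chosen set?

3

Atlas and Comet and Delta together: Atlas ∪ Comet ∪ Delta = {a, b, c, d, e, f, g, h} — every item is covered.
Only Atlas contains c, so Atlas is forced; the remaining 4 items need at least 2 more sets (each remaining set adds at most 3) — so at least 3 sets are needed, and 3 is optimal.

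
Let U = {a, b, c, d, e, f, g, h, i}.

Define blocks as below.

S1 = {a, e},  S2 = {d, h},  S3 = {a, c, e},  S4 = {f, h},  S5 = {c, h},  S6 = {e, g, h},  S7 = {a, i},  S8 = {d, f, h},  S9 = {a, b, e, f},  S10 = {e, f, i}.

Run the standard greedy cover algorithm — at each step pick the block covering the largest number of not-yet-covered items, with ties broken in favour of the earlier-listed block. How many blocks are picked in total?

5

Greedy: pick S9 (covers 4 new) → pick S2 (covers 2 new) → pick S3 (covers 1 new) → pick S6 (covers 1 new) → pick S7 (covers 1 new). Total picks: 5.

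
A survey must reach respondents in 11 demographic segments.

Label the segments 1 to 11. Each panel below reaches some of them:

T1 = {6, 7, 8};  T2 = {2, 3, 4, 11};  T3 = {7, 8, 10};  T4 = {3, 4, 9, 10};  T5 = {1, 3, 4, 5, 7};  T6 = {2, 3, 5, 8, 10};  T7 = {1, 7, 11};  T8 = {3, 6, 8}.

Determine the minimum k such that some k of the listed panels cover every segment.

Take {T4, T6, T7, T8}. Their union is {1, 2, 3, 4, 5, 6, 7, 8, 9, 10, 11}, which is all 11 segments.
Only T4 contains 9, so T4 is forced; the remaining 7 segments need at least 3 more panels (each remaining panel adds at most 3) — so at least 4 panels are needed, and 4 is optimal.

4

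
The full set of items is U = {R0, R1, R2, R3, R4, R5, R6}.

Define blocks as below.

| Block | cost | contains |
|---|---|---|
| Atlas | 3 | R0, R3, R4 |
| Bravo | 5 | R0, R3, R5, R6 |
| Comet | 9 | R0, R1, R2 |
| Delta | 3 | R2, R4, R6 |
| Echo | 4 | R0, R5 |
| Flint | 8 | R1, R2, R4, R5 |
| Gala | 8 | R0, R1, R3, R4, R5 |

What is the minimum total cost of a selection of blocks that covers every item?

Delta, Gala together cover every item (Delta ∪ Gala = {R0, R1, R2, R3, R4, R5, R6}); total cost 3 + 8 = 11.
The greedy pick Atlas, Delta, Echo, Flint costs 18; no covering selection beats 11.

11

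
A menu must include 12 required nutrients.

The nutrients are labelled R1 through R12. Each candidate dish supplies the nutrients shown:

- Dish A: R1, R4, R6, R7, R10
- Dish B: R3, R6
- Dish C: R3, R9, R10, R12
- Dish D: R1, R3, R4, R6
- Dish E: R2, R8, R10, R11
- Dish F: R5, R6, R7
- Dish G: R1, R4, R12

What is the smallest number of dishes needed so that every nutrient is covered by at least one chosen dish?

4

C and E and F and G together: C ∪ E ∪ F ∪ G = {R1, R2, R3, R4, R5, R6, R7, R8, R9, R10, R11, R12} — every nutrient is covered.
Only F contains R5, so F is forced; the remaining 9 nutrients need at least 3 more dishes (each remaining dish adds at most 4) — so at least 4 dishes are needed, and 4 is optimal.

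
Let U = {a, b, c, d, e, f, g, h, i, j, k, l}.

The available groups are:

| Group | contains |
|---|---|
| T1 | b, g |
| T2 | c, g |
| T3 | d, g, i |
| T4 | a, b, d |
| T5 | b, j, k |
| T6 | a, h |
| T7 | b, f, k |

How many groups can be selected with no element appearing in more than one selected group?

T3, T6, T7 are pairwise disjoint (T3={d,g,i}; T6={a,h}; T7={b,f,k}).
Every remaining group overlaps one of these, and no 4 of the listed groups are pairwise disjoint, so 3 is the maximum.

3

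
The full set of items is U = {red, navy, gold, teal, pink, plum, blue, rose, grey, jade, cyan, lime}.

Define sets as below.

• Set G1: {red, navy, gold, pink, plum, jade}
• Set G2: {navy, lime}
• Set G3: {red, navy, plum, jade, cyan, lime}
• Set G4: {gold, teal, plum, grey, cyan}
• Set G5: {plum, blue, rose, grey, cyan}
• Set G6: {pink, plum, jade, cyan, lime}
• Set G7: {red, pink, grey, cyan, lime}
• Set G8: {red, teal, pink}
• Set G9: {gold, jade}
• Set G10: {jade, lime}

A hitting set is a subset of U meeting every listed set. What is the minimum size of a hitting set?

Take H = {red, jade, cyan, lime}. Each listed set contains at least one of these, so H is a hitting set of size 4.
The sets G2, G5, G8, G9 are pairwise disjoint, so any hitting set needs a separate item for each — at least 4. Hence 4 is optimal.

4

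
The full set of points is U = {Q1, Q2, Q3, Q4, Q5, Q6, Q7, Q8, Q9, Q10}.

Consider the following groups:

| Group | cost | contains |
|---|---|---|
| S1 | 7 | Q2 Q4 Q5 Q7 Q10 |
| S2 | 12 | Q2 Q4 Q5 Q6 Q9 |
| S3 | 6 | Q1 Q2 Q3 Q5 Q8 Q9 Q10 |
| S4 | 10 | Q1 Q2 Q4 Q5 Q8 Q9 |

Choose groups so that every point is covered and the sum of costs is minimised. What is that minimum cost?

25

S1, S2, S3 together cover every point (S1 ∪ S2 ∪ S3 = {Q1, Q2, Q3, Q4, Q5, Q6, Q7, Q8, Q9, Q10}); total cost 7 + 12 + 6 = 25.
No covering selection has total cost below 25.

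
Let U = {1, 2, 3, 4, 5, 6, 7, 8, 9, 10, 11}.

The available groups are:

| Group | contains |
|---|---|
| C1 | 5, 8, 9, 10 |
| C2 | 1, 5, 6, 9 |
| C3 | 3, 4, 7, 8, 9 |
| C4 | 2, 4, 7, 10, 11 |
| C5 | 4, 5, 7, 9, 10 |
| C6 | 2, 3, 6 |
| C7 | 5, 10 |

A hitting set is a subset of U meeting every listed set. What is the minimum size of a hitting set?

3

The 3 items {4, 6, 10} hit every group.
No choice of 2 items meets every group, so 3 is the minimum.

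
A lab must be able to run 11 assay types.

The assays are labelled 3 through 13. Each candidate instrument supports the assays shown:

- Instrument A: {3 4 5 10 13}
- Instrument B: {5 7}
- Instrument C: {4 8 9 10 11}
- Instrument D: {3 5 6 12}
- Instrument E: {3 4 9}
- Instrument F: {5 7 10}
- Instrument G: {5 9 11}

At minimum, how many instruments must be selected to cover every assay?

A and B and C and D together: A ∪ B ∪ C ∪ D = {3, 4, 5, 6, 7, 8, 9, 10, 11, 12, 13} — every assay is covered.
No 3 of the 7 instruments cover everything (all 35 combinations miss at least one assay), so 4 is optimal.

4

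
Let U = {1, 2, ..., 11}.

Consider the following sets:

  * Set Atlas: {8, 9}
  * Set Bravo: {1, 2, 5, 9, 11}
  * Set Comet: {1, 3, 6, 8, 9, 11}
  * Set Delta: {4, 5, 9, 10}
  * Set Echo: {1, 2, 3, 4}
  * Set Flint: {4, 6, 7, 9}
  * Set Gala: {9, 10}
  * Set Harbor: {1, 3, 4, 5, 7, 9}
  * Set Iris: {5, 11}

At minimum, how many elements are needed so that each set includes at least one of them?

3

The 3 elements {4, 9, 11} hit every set.
The sets Echo, Gala, Iris are pairwise disjoint, so any hitting set needs a separate element for each — at least 3. Hence 3 is optimal.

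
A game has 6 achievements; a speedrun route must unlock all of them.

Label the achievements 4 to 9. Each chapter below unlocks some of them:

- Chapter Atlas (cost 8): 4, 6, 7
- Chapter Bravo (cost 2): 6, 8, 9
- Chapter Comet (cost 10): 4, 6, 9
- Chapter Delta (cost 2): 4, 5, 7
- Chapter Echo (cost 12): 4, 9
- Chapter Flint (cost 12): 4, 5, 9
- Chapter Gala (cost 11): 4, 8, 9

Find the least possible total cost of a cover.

4

Bravo, Delta together cover every achievement (Bravo ∪ Delta = {4, 5, 6, 7, 8, 9}); total cost 2 + 2 = 4.
No covering selection has total cost below 4.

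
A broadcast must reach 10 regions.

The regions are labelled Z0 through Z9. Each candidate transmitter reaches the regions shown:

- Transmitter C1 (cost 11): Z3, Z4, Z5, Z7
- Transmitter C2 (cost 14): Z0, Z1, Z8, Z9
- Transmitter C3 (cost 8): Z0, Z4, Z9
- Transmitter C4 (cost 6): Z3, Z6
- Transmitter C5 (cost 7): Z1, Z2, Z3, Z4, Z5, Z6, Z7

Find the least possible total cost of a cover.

C2, C5 together cover every region (C2 ∪ C5 = {Z0, Z1, Z2, Z3, Z4, Z5, Z6, Z7, Z8, Z9}); total cost 14 + 7 = 21.
The greedy pick C5, C3, C2 costs 29; no covering selection beats 21.

21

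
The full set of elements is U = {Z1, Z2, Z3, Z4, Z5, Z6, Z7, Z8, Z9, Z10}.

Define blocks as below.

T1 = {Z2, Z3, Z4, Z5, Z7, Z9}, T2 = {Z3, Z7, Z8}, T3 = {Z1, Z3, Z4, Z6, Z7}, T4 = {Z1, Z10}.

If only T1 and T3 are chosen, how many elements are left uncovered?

Union of T1, T3 = {Z1, Z2, Z3, Z4, Z5, Z6, Z7, Z9}.
Not covered: Z8, Z10 — 2 elements.

2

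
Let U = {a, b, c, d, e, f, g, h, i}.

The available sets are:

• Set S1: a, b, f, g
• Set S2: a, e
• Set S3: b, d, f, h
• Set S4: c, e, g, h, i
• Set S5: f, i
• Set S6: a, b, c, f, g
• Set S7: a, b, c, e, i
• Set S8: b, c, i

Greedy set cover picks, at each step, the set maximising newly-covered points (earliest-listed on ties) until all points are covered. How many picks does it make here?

3

Greedy: pick S4 (covers 5 new) → pick S1 (covers 3 new) → pick S3 (covers 1 new). Total picks: 3.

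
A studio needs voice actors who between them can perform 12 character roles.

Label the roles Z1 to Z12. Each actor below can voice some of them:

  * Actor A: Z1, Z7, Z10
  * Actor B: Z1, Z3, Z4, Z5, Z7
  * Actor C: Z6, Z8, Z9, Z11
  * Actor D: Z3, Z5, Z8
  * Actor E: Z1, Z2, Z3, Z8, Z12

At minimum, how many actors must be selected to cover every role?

4

Take {A, B, C, E}. Their union is {Z1, Z2, Z3, Z4, Z5, Z6, Z7, Z8, Z9, Z10, Z11, Z12}, which is all 12 roles.
Only E contains Z2, so E is forced; the remaining 7 roles need at least 3 more actors (each remaining actor adds at most 3) — so at least 4 actors are needed, and 4 is optimal.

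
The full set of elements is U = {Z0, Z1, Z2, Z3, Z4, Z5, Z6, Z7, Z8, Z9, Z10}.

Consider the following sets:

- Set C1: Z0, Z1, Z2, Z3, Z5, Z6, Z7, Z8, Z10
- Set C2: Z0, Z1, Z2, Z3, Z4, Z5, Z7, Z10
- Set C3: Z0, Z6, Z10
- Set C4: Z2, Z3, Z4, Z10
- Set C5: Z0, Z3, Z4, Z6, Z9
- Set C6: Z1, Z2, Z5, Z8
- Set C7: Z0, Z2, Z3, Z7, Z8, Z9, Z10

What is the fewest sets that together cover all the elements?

Take {C1, C5}. Their union is {Z0, Z1, Z2, Z3, Z4, Z5, Z6, Z7, Z8, Z9, Z10}, which is all 11 elements.
No single set has all 11 elements (the largest, C1, has 9), so 2 is optimal.

2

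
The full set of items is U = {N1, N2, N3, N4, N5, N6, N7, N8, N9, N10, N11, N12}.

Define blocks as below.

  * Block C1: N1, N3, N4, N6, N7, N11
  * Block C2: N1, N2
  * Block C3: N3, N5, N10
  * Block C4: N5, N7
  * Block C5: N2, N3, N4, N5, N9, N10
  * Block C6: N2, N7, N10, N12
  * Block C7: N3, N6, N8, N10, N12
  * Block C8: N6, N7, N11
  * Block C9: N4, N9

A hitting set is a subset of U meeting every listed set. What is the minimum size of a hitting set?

Take H = {N2, N3, N7, N9}. Each listed block contains at least one of these, so H is a hitting set of size 4.
The blocks C2, C3, C8, C9 are pairwise disjoint, so any hitting set needs a separate item for each — at least 4. Hence 4 is optimal.

4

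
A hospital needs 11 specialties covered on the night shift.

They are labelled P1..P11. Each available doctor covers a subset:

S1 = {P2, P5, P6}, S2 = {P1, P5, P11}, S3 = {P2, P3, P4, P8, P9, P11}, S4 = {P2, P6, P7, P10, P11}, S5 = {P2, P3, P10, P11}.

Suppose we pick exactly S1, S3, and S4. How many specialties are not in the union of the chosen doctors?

Union of S1, S3, S4 = {P2, P3, P4, P5, P6, P7, P8, P9, P10, P11}.
Not covered: P1 — 1 specialty.

1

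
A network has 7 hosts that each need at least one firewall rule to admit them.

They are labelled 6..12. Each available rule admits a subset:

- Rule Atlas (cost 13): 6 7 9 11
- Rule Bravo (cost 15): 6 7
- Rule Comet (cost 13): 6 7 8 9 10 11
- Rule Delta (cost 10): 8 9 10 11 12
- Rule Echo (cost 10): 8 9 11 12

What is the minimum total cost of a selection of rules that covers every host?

Atlas, Delta together cover every host (Atlas ∪ Delta = {6, 7, 8, 9, 10, 11, 12}); total cost 13 + 10 = 23.
No covering selection has total cost below 23.

23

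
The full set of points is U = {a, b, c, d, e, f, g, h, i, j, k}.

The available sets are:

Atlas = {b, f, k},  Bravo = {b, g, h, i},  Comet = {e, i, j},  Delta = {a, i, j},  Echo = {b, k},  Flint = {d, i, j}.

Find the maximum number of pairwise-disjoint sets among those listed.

Atlas, Flint are pairwise disjoint (Atlas={b,f,k}; Flint={d,i,j}).
Every remaining set overlaps one of these, and no 3 of the listed sets are pairwise disjoint, so 2 is the maximum.

2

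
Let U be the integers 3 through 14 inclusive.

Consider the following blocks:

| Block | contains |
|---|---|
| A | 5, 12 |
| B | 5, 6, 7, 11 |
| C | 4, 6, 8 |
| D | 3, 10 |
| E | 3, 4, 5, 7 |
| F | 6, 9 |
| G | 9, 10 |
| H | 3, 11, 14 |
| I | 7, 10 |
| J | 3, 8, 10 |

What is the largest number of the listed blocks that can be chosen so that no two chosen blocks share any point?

A, C, H, I are pairwise disjoint (A={5,12}; C={4,6,8}; H={3,11,14}; I={7,10}).
Every remaining block overlaps one of these, and no 5 of the listed blocks are pairwise disjoint, so 4 is the maximum.

4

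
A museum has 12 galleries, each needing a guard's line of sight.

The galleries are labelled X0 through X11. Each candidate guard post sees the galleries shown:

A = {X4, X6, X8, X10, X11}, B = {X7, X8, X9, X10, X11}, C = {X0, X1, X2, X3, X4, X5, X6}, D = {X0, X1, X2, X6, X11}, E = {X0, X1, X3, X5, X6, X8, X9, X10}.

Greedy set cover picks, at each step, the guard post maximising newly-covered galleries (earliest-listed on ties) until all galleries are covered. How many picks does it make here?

4

Greedy: pick E (covers 8 new) → pick A (covers 2 new) → pick B (covers 1 new) → pick C (covers 1 new). Total picks: 4.
(The true minimum cover uses only 2 guard posts, so greedy is not optimal here.)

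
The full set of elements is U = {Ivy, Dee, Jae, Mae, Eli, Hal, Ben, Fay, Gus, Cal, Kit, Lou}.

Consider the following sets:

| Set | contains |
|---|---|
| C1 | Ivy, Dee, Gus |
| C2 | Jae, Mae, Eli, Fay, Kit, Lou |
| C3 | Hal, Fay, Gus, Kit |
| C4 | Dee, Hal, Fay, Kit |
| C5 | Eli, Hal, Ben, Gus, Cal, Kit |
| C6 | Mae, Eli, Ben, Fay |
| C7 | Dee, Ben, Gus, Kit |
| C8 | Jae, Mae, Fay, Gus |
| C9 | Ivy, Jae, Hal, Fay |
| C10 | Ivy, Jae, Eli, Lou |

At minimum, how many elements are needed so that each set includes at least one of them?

3

H = {Eli, Fay, Gus} meets every set (each contains at least one member of H), and |H| = 3.
No choice of 2 elements meets every set, so 3 is the minimum.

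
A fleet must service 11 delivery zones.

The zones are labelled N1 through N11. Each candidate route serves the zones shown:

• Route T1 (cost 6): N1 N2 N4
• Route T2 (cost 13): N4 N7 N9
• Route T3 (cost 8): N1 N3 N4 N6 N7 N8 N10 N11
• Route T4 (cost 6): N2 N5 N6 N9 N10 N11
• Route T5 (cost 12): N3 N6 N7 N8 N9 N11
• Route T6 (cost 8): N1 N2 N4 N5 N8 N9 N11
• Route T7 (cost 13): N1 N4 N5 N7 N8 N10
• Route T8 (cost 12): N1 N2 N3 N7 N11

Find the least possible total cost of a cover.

T3, T4 together cover every zone (T3 ∪ T4 = {N1, N2, N3, N4, N5, N6, N7, N8, N9, N10, N11}); total cost 8 + 6 = 14.
No covering selection has total cost below 14.

14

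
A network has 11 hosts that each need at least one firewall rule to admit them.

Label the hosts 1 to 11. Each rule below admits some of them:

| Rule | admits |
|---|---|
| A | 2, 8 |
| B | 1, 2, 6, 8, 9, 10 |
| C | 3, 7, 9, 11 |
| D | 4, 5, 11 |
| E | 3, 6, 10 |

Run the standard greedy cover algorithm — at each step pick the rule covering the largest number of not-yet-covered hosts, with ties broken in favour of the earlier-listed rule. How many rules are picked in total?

Greedy: pick B (covers 6 new) → pick C (covers 3 new) → pick D (covers 2 new). Total picks: 3.

3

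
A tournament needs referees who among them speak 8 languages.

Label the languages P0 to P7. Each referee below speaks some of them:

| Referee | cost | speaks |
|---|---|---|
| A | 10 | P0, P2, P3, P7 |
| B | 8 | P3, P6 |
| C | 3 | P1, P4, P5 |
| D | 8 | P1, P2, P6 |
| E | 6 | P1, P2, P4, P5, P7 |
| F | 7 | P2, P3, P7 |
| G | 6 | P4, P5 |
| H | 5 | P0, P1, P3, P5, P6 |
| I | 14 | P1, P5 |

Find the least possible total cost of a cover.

E, H together cover every language (E ∪ H = {P0, P1, P2, P3, P4, P5, P6, P7}); total cost 6 + 5 = 11.
The greedy pick C, H, E costs 14; no covering selection beats 11.

11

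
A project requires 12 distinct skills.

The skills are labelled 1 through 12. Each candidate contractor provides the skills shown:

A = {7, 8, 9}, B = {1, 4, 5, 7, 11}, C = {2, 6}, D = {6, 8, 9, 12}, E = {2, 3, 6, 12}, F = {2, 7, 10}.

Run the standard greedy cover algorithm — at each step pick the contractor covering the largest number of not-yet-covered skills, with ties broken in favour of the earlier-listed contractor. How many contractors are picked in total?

4

Greedy: pick B (covers 5 new) → pick D (covers 4 new) → pick E (covers 2 new) → pick F (covers 1 new). Total picks: 4.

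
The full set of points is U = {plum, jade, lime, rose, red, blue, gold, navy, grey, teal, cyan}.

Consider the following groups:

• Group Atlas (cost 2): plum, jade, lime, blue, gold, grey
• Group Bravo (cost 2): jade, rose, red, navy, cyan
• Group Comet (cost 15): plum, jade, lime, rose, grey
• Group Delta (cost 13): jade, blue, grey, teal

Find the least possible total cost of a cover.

Atlas, Bravo, Delta together cover every point (Atlas ∪ Bravo ∪ Delta = {plum, jade, lime, rose, red, blue, gold, navy, grey, teal, cyan}); total cost 2 + 2 + 13 = 17.
No covering selection has total cost below 17.

17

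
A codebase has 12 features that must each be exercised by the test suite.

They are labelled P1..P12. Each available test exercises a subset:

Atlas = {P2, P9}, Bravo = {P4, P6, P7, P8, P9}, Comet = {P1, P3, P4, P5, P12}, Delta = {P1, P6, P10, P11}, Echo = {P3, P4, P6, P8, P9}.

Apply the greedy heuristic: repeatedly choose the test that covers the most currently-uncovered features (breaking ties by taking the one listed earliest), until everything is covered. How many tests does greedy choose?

4

Greedy: pick Bravo (covers 5 new) → pick Comet (covers 4 new) → pick Delta (covers 2 new) → pick Atlas (covers 1 new). Total picks: 4.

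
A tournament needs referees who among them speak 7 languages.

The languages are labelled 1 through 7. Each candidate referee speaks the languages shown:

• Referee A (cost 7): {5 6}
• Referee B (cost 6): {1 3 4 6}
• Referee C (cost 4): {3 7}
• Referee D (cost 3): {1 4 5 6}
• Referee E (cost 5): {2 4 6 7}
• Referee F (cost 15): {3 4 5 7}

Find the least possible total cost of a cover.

12

C, D, E together cover every language (C ∪ D ∪ E = {1, 2, 3, 4, 5, 6, 7}); total cost 4 + 3 + 5 = 12.
No covering selection has total cost below 12.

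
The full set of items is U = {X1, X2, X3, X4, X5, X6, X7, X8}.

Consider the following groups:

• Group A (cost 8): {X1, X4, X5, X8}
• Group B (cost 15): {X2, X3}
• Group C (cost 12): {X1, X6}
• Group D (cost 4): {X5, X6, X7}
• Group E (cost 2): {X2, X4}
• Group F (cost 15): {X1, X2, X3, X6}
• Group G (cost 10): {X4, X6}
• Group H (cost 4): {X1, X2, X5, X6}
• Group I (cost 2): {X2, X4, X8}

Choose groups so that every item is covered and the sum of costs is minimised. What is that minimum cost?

D, F, I together cover every item (D ∪ F ∪ I = {X1, X2, X3, X4, X5, X6, X7, X8}); total cost 4 + 15 + 2 = 21.
The greedy pick I, D, H, B costs 25; no covering selection beats 21.

21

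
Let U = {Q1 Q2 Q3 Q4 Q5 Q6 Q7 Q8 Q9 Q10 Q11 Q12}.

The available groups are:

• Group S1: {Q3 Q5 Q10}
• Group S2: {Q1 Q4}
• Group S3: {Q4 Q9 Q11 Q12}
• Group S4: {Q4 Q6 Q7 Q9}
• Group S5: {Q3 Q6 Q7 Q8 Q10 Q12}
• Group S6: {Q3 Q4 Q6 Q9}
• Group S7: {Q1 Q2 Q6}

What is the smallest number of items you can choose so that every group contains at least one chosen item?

H = {Q4, Q6, Q10} meets every group (each contains at least one member of H), and |H| = 3.
The groups S1, S3, S7 are pairwise disjoint, so any hitting set needs a separate item for each — at least 3. Hence 3 is optimal.

3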